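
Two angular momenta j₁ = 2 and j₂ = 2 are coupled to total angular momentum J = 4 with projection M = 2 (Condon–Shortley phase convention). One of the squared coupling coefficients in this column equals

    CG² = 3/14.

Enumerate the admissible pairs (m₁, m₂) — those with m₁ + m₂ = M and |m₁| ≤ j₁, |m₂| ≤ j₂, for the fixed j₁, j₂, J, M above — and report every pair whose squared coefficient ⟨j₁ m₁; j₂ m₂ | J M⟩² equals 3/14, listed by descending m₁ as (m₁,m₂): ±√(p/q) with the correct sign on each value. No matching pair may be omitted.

(2,0): +√(3/14); (0,2): +√(3/14)

Admissible pairs with m₁+m₂ = M = 2: (0,2), (1,1), (2,0)
  (m₁,m₂)=(2,0): CG² = 3/14, CG = +√(3/14)   ← matches the target
  (m₁,m₂)=(1,1): CG² = 4/7, CG = +√(4/7)
  (m₁,m₂)=(0,2): CG² = 3/14, CG = +√(3/14)   ← matches the target
Pairs with CG² = 3/14: (2,0): +√(3/14); (0,2): +√(3/14)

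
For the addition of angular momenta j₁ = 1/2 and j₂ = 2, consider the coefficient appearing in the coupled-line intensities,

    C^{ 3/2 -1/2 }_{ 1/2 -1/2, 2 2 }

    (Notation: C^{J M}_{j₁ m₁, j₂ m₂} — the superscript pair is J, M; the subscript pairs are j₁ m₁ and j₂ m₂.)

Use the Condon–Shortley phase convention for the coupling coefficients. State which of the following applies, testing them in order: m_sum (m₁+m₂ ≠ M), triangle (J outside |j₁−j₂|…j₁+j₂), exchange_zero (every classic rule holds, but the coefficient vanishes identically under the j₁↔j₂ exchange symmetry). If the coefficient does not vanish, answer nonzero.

m_sum

m-sum: m₁+m₂ = -1/2+2 = 3/2, M = -1/2  ✗ ⇒ coefficient is 0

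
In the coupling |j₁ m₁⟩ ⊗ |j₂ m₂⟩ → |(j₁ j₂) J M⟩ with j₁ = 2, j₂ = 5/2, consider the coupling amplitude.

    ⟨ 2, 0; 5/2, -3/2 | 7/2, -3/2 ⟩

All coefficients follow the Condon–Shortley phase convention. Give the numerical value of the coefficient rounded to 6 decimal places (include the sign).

+√(2/7) = +0.534522

√[8·1!3!4!/9! · 2!2!1!4!2!5!] = √(512/7)
  +(−1)^0/∏(0,1,2,1,1,3)! = 1/12  (running 1/12)
  +(−1)^1/∏(1,0,1,0,2,4)! = -1/48  (running 1/16)
⟨..|..⟩ = √(512/7)·(1/16) = +0.534522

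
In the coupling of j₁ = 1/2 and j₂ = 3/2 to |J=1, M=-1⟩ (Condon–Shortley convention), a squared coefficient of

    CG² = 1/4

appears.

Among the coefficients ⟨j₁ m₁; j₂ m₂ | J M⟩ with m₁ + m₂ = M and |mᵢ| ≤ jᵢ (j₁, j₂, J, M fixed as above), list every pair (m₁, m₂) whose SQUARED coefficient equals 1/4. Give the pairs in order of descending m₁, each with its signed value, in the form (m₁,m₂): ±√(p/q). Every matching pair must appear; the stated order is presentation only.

(-1/2,-1/2): −√(1/4)

Admissible pairs with m₁+m₂ = M = -1: (-1/2,-1/2), (1/2,-3/2)
  (m₁,m₂)=(1/2,-3/2): CG² = 3/4, CG = +√(3/4)
  (m₁,m₂)=(-1/2,-1/2): CG² = 1/4, CG = −√(1/4)   ← matches the target
Pairs with CG² = 1/4: (-1/2,-1/2): −√(1/4)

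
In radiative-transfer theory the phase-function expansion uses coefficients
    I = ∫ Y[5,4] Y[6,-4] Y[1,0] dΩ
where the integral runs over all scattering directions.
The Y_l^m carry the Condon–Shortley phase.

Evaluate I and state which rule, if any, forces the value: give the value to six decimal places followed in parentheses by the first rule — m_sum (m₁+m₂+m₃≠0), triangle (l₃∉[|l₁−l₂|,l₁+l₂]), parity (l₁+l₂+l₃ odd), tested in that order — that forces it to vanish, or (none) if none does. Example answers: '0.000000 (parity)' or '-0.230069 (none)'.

0.182727 (none)

Rules hold: Σm=0, L=12 even, 1≤1≤11.
N = 11·13·3 = 429
Δ = 10!·0!·2!/13! = 1/858
Racah Σ t=5..5: t=5:−1/14400 = -1/14400
⇒ 3j(5 6 1; 0 0 0)² = 6/143, sgn +1
Racah Σ t=1..1: t=1:−1/362880 = -1/362880
⇒ 3j(5 6 1; 4 -4 0)² = 10/429, sgn +1
4πI² = N·(3j₀)²·(3jₘ)² = 60/143
I = +1·√(0.41958/4π) = 0.18272698
No selection rule forces the value: the integral is nonzero (none).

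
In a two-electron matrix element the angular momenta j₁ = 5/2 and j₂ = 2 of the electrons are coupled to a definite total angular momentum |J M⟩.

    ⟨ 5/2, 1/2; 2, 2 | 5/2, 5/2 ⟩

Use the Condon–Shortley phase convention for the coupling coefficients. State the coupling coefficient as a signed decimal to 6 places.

triangle: 2!×3!×2!/8! = 24/40320
(j±m)!: 3!×2!×4!×0!×5!×0! = 34560
prefactor² = (2J+1)×Δ×N² = 864/7
  k=2: +1/(2!×0!×0!×2!×3!×0!) = 1/24
Σ = 1/24  ⇒  CG² = 864/7×(1/24)² = 3/14
CG = +√(3/14) = +0.462910

+√(3/14) = +0.462910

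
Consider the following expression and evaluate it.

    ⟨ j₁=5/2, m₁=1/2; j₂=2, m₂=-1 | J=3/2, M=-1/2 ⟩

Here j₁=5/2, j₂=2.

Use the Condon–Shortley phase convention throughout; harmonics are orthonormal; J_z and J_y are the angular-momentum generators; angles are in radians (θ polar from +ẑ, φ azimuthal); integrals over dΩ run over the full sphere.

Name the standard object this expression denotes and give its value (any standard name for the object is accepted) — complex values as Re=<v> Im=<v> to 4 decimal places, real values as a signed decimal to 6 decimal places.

This is a Clebsch–Gordan (vector-coupling) coefficient.
triangle: 3!×2!×1!/7! = 12/5040
(j±m)!: 3!×2!×1!×3!×1!×2! = 144
prefactor² = (2J+1)×Δ×N² = 48/35
  k=0: +1/(0!×3!×2!×1!×0!×0!) = 1/12
  k=1: −1/(1!×2!×1!×0!×1!×1!) = -1/2
Σ = -5/12  ⇒  CG² = 48/35×(-5/12)² = 5/21
CG = −√(5/21) = -0.487950

Clebsch–Gordan coefficient, −√(5/21) ≈ -0.487950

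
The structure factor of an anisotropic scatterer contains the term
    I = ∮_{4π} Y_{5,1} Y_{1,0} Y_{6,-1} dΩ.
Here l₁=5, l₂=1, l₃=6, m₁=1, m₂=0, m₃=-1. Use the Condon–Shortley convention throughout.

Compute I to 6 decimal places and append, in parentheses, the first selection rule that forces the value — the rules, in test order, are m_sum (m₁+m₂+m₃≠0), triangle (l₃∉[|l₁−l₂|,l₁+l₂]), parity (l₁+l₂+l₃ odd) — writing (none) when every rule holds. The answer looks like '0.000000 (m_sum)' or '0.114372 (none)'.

-0.241725 (none)

m-sum 0 ✓  L=12 even ✓  4≤6≤6 ✓
Π(2lᵢ+1) = 11×3×13 = 429
triangle coeff Δ(5,1,6) = 1/858
Σ_t [0,0]: t=0:+1/14400 = 1/14400
(3j)²=6/143 [(5 1 6; 0 0 0)], sign=+1
Σ_t [0,0]: t=0:+1/17280 = 1/17280
(3j)²=35/858 [(5 1 6; 1 0 -1)], sign=-1
⇒ 4πI² = 105/143
I = (-1)√(105/143/(4π)) = -0.24172507
No selection rule forces the value: the integral is nonzero (none).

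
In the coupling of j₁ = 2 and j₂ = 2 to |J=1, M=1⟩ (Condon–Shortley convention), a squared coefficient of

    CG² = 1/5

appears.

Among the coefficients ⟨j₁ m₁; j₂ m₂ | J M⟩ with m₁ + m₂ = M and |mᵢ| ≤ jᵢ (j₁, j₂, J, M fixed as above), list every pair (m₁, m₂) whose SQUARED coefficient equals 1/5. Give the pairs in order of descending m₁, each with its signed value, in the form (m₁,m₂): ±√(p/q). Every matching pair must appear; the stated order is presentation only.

(2,-1): +√(1/5); (-1,2): −√(1/5)

Admissible pairs with m₁+m₂ = M = 1: (-1,2), (0,1), (1,0), (2,-1)
  (m₁,m₂)=(2,-1): CG² = 1/5, CG = +√(1/5)   ← matches the target
  (m₁,m₂)=(1,0): CG² = 3/10, CG = −√(3/10)
  (m₁,m₂)=(0,1): CG² = 3/10, CG = +√(3/10)
  (m₁,m₂)=(-1,2): CG² = 1/5, CG = −√(1/5)   ← matches the target
Pairs with CG² = 1/5: (2,-1): +√(1/5); (-1,2): −√(1/5)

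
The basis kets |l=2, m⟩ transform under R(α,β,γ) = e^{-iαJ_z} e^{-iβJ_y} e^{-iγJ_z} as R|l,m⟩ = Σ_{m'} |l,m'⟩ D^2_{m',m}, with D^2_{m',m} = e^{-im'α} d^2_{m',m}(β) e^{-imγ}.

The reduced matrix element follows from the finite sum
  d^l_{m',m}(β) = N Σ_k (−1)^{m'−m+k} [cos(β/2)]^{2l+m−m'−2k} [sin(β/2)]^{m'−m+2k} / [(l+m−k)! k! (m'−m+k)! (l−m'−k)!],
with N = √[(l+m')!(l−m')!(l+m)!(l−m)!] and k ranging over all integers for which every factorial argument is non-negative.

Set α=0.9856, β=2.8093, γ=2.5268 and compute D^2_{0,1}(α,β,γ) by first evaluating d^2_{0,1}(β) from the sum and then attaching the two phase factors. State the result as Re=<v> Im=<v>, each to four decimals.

Re=0.3085 Im=0.2178

Split into d^2_{0,1}(β=2.8093) × two z-phases.
c=cos(2.809300/2)=0.165383, s=sin(2.809300/2)=0.986229; N=√[2·2·6·1]=4.898979
k: max(0,(1)−(0))=1 … min(2+(1),2−(0))=2
  k=1: (−1)^0·4.8990/(2)·0.1654^3·0.9862^1 = +0.010928
  k=2: (−1)^1·4.8990/(2)·0.1654^1·0.9862^3 = -0.388598
d^2_{0,1}(2.8093) = +0.010928 -0.388598 = -0.377670
D = (+1.000000+0.000000i)·(-0.377670)·(-0.816893-0.576789i) = +0.308516+0.217836i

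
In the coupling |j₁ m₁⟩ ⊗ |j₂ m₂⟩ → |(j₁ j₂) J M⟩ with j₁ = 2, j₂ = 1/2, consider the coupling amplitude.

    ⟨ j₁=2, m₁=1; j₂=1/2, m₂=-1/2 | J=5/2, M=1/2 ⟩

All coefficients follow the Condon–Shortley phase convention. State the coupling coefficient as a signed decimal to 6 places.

+√(2/5) = +0.632456

triangle: 0!*4!*1!/6! = 24/720
(j±m)!: 3!*1!*0!*1!*3!*2! = 72
prefactor² = (2J+1)*Δ*N² = 72/5
  k=0: +1/(0!*0!*1!*0!*3!*1!) = 1/6
Σ = 1/6  ⇒  CG² = 72/5*(1/6)² = 2/5
CG = +√(2/5) = +0.632456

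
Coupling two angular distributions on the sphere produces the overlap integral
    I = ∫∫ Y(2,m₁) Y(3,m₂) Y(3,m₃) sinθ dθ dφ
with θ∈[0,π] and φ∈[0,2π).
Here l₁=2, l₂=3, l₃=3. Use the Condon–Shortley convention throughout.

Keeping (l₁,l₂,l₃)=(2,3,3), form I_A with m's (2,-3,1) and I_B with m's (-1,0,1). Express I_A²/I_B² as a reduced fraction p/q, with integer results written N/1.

Same 2,3,3: normalisation and zero-m 3j drop out of the ratio.
A: Δ: 2! 2! 4! / 9! → 1/3780; sum: t=0:+1/96 = 1/96; 3j²(2 3 3; 2 -3 1) = Δ·Π!·Σ² = 1/42  (sign +1)
B: Δ: 2! 2! 4! / 9! → 1/3780; sum: t=1:−1/8 t=2:+1/12 = -1/24; 3j²(2 3 3; -1 0 1) = Δ·Π!·Σ² = 1/210  (sign -1)
I_A²/I_B² = (1/42)/(1/210) = 5/1

5/1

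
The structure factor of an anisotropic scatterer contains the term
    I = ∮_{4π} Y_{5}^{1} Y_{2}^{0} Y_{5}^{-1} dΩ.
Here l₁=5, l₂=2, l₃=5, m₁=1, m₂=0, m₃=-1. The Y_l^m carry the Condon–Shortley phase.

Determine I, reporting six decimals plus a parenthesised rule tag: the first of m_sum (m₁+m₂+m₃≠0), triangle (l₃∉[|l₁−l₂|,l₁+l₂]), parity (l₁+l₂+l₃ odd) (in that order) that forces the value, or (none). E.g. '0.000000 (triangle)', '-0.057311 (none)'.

-0.145565 (none)

Rules hold: Σm=0, L=12 even, 3≤5≤7.
N = 11·5·11 = 605
Δ = 2!·8!·2!/13! = 1/38610
Racah Σ t=0..2: t=0:+1/2880 t=1:−1/576 t=2:+1/2880 = -1/960
⇒ 3j(5 2 5; 0 0 0)² = 10/429, sgn +1
Racah Σ t=0..2: t=0:+1/2304 t=1:−1/720 t=2:+1/5760 = -1/1280
⇒ 3j(5 2 5; 1 0 -1)² = 27/1430, sgn -1
4πI² = N·(3j₀)²·(3jₘ)² = 45/169
I = -1·√(0.266272/4π) = -0.14556534
No selection rule forces the value: the integral is nonzero (none).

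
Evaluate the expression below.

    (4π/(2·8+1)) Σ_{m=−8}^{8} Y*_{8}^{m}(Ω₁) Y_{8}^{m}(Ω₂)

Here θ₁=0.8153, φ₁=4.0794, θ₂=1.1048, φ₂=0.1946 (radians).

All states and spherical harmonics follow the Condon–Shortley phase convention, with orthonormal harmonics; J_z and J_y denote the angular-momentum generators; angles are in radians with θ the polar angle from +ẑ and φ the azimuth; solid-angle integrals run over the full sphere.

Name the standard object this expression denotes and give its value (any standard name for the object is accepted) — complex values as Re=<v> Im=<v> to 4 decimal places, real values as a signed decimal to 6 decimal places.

This sum is the spherical-harmonic addition theorem: it equals the Legendre polynomial P_l(cos γ) of the angle γ between the two directions.
Term-by-term m-sum for l=8 (normalisation 4π/17 = 0.739198):
  term(m=-8) = (0.008019, -0.002814)   from Y*(Ω₁)=(0.013992, 0.038149), Y(Ω₂)=(0.002927, -0.209119)
  term(m=-7) = (-0.030318, 0.056832)   from Y*(Ω₁)=(-0.147072, -0.042525), Y(Ω₂)=(0.087129, -0.411618)
  term(m=-6) = (-0.032946, -0.127354)   from Y*(Ω₁)=(0.268499, -0.206814), Y(Ω₂)=(0.152290, -0.357015)
  term(m=-5) = (0.002275, 0.001473)   from Y*(Ω₁)=(0.010781, 0.461582), Y(Ω₂)=(0.003304, -0.004852)
  term(m=-4) = (0.101439, -0.017284)   from Y*(Ω₁)=(-0.244723, -0.170910), Y(Ω₂)=(-0.245463, 0.242051)
  term(m=-3) = (0.015753, -0.020347)   from Y*(Ω₁)=(-0.132007, 0.044946), Y(Ω₂)=(-0.153968, 0.101713)
  term(m=-2) = (-0.008367, -0.098922)   from Y*(Ω₁)=(0.114529, -0.364020), Y(Ω₂)=(0.240691, -0.098712)
  term(m=-1) = (0.006486, 0.005961)   from Y*(Ω₁)=(0.021558, 0.029382), Y(Ω₂)=(0.237171, -0.046745)
  term(m=+0) = (-0.083891, 0.000000)   from Y*(Ω₁)=(0.368184, -0.000000), Y(Ω₂)=(-0.227852, 0.000000)
  term(m=+1) = (0.006486, -0.005961)   from Y*(Ω₁)=(-0.021558, 0.029382), Y(Ω₂)=(-0.237171, -0.046745)
  term(m=+2) = (-0.008367, 0.098922)   from Y*(Ω₁)=(0.114529, 0.364020), Y(Ω₂)=(0.240691, 0.098712)
  term(m=+3) = (0.015753, 0.020347)   from Y*(Ω₁)=(0.132007, 0.044946), Y(Ω₂)=(0.153968, 0.101713)
  term(m=+4) = (0.101439, 0.017284)   from Y*(Ω₁)=(-0.244723, 0.170910), Y(Ω₂)=(-0.245463, -0.242051)
  term(m=+5) = (0.002275, -0.001473)   from Y*(Ω₁)=(-0.010781, 0.461582), Y(Ω₂)=(-0.003304, -0.004852)
  term(m=+6) = (-0.032946, 0.127354)   from Y*(Ω₁)=(0.268499, 0.206814), Y(Ω₂)=(0.152290, 0.357015)
  term(m=+7) = (-0.030318, -0.056832)   from Y*(Ω₁)=(0.147072, -0.042525), Y(Ω₂)=(-0.087129, -0.411618)
  term(m=+8) = (0.008019, 0.002814)   from Y*(Ω₁)=(0.013992, -0.038149), Y(Ω₂)=(0.002927, 0.209119)
Accumulated sum (0.040793, -0.000000); after 4π/(2l+1) scaling, (0.030154, -0.000000) ⇒ P_8 = 0.030154

Legendre polynomial (addition theorem), +0.030154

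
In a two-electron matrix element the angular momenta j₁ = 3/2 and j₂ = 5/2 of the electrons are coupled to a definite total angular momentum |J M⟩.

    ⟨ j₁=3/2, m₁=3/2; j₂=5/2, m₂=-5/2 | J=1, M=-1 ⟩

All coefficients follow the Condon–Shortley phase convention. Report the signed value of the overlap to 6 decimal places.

+√(1/2) = +0.707107

j₁+j₂−J=3  J+j₁−j₂=0  J−j₁+j₂=2  j₁+j₂+J+1=6
(j₁±m₁, j₂±m₂, J±M) = (3,0,0,5,0,2)
P² = 72
sum k=0..0:
  [0] +1/12 = 1/12
S = 1/12
C² = P²·S² = 1/2 ; C = +0.707107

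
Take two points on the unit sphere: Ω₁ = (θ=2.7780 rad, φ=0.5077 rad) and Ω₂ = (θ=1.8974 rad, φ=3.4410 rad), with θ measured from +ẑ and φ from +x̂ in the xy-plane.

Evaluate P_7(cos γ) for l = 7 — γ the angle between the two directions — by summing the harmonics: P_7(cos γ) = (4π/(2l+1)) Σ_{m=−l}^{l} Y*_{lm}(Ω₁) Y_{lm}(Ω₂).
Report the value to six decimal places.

0.064454

Expand P_7 via completeness: Σ_{m} conj(Y_{7,m}) at Ω₁ times Y_{7,m} at Ω₂ —
  term(m=-7) = -0.00001 - 0.00012j   from Y*(Ω₁)=-0.00033 - 0.00014j, Y(Ω₂)=0.17138 + 0.29584j
  term(m=-6) = 0.00048 + 0.00145j   from Y*(Ω₁)=0.00352 - 0.00034j, Y(Ω₂)=0.09695 + 0.42234j
  term(m=-5) = -0.00103 - 0.00176j   from Y*(Ω₁)=-0.01780 + 0.01226j, Y(Ω₂)=-0.00697 + 0.09430j
  term(m=-4) = -0.01941 - 0.02136j   from Y*(Ω₁)=0.04070 - 0.08215j, Y(Ω₂)=0.11479 - 0.29321j
  term(m=-3) = 0.04707 + 0.03395j   from Y*(Ω₁)=0.01292 + 0.27071j, Y(Ω₂)=0.13343 - 0.16752j
  term(m=-2) = 0.11084 + 0.04904j   from Y*(Ω₁)=-0.27332 - 0.44045j, Y(Ω₂)=-0.19314 + 0.13180j
  term(m=-1) = -0.11721 - 0.02477j   from Y*(Ω₁)=0.42011 + 0.23372j, Y(Ω₂)=-0.23811 + 0.07350j
  term(m=+0) = 0.03548 + 0.00000j   from Y*(Ω₁)=0.17136 + 0.00000j, Y(Ω₂)=0.20705 + 0.00000j
  term(m=+1) = -0.11721 + 0.02477j   from Y*(Ω₁)=-0.42011 + 0.23372j, Y(Ω₂)=0.23811 + 0.07350j
  term(m=+2) = 0.11084 - 0.04904j   from Y*(Ω₁)=-0.27332 + 0.44045j, Y(Ω₂)=-0.19314 - 0.13180j
  term(m=+3) = 0.04707 - 0.03395j   from Y*(Ω₁)=-0.01292 + 0.27071j, Y(Ω₂)=-0.13343 - 0.16752j
  term(m=+4) = -0.01941 + 0.02136j   from Y*(Ω₁)=0.04070 + 0.08215j, Y(Ω₂)=0.11479 + 0.29321j
  term(m=+5) = -0.00103 + 0.00176j   from Y*(Ω₁)=0.01780 + 0.01226j, Y(Ω₂)=0.00697 + 0.09430j
  term(m=+6) = 0.00048 - 0.00145j   from Y*(Ω₁)=0.00352 + 0.00034j, Y(Ω₂)=0.09695 - 0.42234j
  term(m=+7) = -0.00001 + 0.00012j   from Y*(Ω₁)=0.00033 - 0.00014j, Y(Ω₂)=-0.17138 + 0.29584j
Σ over m = 0.07694 + 0.00000j; ×(4π/15) → 0.06445 + 0.00000j. Real part: 0.064454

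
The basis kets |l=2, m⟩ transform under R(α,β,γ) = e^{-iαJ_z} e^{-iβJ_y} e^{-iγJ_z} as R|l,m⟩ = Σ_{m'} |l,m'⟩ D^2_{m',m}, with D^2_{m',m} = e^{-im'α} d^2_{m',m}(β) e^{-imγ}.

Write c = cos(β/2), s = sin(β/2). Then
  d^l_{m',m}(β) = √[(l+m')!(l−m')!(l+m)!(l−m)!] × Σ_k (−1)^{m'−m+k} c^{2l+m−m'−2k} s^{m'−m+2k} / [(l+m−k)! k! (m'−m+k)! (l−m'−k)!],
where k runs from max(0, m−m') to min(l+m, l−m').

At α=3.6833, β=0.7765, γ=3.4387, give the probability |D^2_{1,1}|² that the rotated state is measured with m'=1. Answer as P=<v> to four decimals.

Split into d^2_{1,1}(β=0.7765) × two z-phases.
Half-angle: c=0.925573, s=0.378569. N=√(6·1·6·1)=6.000000
k∈{0,1} keeps every argument non-negative
  k=0: (−1)^0·6.0000/(6)·0.9256^4·0.3786^0 = +0.733910
  k=1: (−1)^1·6.0000/(2)·0.9256^2·0.3786^2 = -0.368327
d^2_{1,1}(0.7765) = +0.733910 -0.368327 = +0.365583
|D^2_{1,1}|² = |d^2_{1,1}(β)|² = (+0.365583)² = 0.133651 (the z-rotation phases have unit modulus)

P=0.1337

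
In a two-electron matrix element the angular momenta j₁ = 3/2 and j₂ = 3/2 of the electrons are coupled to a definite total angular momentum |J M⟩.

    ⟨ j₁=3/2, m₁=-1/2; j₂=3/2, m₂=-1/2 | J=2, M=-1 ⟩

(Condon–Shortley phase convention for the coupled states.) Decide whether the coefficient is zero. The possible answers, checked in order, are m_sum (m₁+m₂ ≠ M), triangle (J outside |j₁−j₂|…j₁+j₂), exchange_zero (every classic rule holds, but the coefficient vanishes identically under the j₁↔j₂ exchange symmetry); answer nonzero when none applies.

exchange_zero

m-sum: m₁+m₂ = -1/2+(-1/2) = -1, M = -1  ✓
triangle: |j₁−j₂| = 0 ≤ J = 2 ≤ j₁+j₂ = 3  ✓
exchange: j₁=j₂ and m₁=m₂, and (−1)^(j₁+j₂−J) = (−1)^1 = −1 forces ⟨j₁m₁;j₂m₂|JM⟩ = −⟨j₂m₂;j₁m₁|JM⟩ = −⟨j₁m₁;j₂m₂|JM⟩ ⇒ the coefficient vanishes identically
Racah sum check: Σ_k collapses to 0 ⇒ CG = 0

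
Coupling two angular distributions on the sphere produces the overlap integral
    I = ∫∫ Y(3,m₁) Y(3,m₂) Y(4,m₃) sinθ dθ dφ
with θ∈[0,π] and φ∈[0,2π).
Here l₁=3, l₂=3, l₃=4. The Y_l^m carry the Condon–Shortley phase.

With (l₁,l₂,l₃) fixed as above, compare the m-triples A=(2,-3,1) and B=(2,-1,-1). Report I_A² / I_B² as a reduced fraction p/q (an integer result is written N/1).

15/16

Same 3,3,4: normalisation and zero-m 3j drop out of the ratio.
A: Δ: 2! 4! 4! / 11! → 1/34650; sum: t=0:+1/288 = 1/288; 3j²(3 3 4; 2 -3 1) = Δ·Π!·Σ² = 5/231  (sign -1)
B: Δ: 2! 4! 4! / 11! → 1/34650; sum: t=0:+1/48 t=1:−1/144 = 1/72; 3j²(3 3 4; 2 -1 -1) = Δ·Π!·Σ² = 16/693  (sign -1)
I_A²/I_B² = (5/231)/(16/693) = 15/16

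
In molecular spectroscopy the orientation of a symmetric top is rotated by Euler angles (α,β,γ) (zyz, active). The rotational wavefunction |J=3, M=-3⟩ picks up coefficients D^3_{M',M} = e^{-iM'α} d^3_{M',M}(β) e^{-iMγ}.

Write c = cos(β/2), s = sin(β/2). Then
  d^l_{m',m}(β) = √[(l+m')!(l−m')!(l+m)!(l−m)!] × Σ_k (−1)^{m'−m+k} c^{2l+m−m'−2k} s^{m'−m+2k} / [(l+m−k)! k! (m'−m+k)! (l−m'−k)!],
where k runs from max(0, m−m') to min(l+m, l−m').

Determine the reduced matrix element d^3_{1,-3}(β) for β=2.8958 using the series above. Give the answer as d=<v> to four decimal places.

d=0.0565

d^3_{1,-3}(β=2.8958) via the finite sum:
With c≡cos(β/2)=0.122587 and s≡sin(β/2)=0.992458, N=[24·2·1·720]^{1/2}=185.903201
Admissible k: 0..0 (factorial args all ≥0)
  k=0: (−1)^4·185.9032/(48)·0.1226^2·0.9925^4 = +0.056466
d^3_{1,-3}(2.8958) = +0.056466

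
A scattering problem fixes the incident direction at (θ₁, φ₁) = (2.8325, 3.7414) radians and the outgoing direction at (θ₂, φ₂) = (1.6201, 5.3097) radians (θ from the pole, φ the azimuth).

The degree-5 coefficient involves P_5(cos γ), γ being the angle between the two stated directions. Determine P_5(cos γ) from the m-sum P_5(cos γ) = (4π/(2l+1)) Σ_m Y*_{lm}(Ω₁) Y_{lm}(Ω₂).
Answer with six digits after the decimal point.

0.088502

Term-by-term m-sum for l=5 (normalisation 4π/11 = 1.142397):
  m=-5: Y*=+0.001197-0.000172i  Y=+0.071236-0.455786i  product +0.000007-0.000558i
  m=-4: Y*=+0.008822-0.008093i  Y=+0.052554+0.049190i  product +0.000862+0.000009i
  m=-3: Y*=+0.015818-0.067976i  Y=+0.328939-0.073950i  product +0.000176-0.023530i
  m=-2: Y*=-0.093332-0.239790i  Y=-0.030386+0.076931i  product +0.021283+0.000106i
  m=-1: Y*=-0.449463-0.307367i  Y=+0.173819+0.255542i  product +0.000420-0.168283i
  m=+0: Y*=-0.374055-0.000000i  Y=-0.085478+0.000000i  product +0.031974+0.000000i
  m=+1: Y*=+0.449463-0.307367i  Y=-0.173819+0.255542i  product +0.000420+0.168283i
  m=+2: Y*=-0.093332+0.239790i  Y=-0.030386-0.076931i  product +0.021283-0.000106i
  m=+3: Y*=-0.015818-0.067976i  Y=-0.328939-0.073950i  product +0.000176+0.023530i
  m=+4: Y*=+0.008822+0.008093i  Y=+0.052554-0.049190i  product +0.000862-0.000009i
  m=+5: Y*=-0.001197-0.000172i  Y=-0.071236-0.455786i  product +0.000007+0.000558i
Accumulated sum +0.077470-0.000000i; after 4π/(2l+1) scaling, +0.088502-0.000000i ⇒ P_5 = 0.088502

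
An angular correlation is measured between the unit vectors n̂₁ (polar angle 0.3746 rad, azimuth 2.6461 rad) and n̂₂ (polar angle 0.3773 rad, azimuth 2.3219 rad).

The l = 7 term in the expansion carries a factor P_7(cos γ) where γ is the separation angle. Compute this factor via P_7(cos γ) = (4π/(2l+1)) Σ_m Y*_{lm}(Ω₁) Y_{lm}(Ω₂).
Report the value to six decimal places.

0.812421

Summing Y*_{l m}(θ₁,φ₁)·Y_{l m}(θ₂,φ₂) over m ∈ [−7, 7]; prefactor 4π/(2·7+1) = 0.837758:
  m=-7: Y*=+0.000416-0.000141i  Y=-0.000394+0.000239i  product -0.000000+0.000000i
  m=-6: Y*=-0.004119-0.000701i  Y=+0.000889-0.004257i  product -0.000007+0.000017i
  m=-5: Y*=+0.019442+0.015218i  Y=+0.014684+0.020835i  product -0.000032+0.000629i
  m=-4: Y*=-0.040413-0.092685i  Y=-0.102533-0.014154i  product +0.002832+0.010075i
  m=-3: Y*=-0.024241+0.286811i  Y=+0.226550-0.184146i  product +0.047323+0.069441i
  m=-2: Y*=+0.288369-0.440327i  Y=-0.036189+0.526787i  product +0.221523+0.167844i
  m=-1: Y*=-0.397426+0.214795i  Y=-0.303253-0.324800i  product +0.190286+0.063947i
  m=+0: Y*=-0.209775-0.000000i  Y=-0.218829+0.000000i  product +0.045905+0.000000i
  m=+1: Y*=+0.397426+0.214795i  Y=+0.303253-0.324800i  product +0.190286-0.063947i
  m=+2: Y*=+0.288369+0.440327i  Y=-0.036189-0.526787i  product +0.221523-0.167844i
  m=+3: Y*=+0.024241+0.286811i  Y=-0.226550-0.184146i  product +0.047323-0.069441i
  m=+4: Y*=-0.040413+0.092685i  Y=-0.102533+0.014154i  product +0.002832-0.010075i
  m=+5: Y*=-0.019442+0.015218i  Y=-0.014684+0.020835i  product -0.000032-0.000629i
  m=+6: Y*=-0.004119+0.000701i  Y=+0.000889+0.004257i  product -0.000007-0.000017i
  m=+7: Y*=-0.000416-0.000141i  Y=+0.000394+0.000239i  product -0.000000-0.000000i
Accumulated sum +0.969756+0.000000i; after 4π/(2l+1) scaling, +0.812421+0.000000i ⇒ P_7 = 0.812421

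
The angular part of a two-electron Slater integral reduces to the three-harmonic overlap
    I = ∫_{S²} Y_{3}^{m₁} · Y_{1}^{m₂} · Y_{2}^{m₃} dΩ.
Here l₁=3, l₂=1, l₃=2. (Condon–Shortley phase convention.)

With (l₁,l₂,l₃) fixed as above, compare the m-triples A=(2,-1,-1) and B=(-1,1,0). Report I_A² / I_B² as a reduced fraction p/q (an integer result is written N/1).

Same 3,1,2: normalisation and zero-m 3j drop out of the ratio.
A: Δ: 2! 4! 0! / 7! → 1/105; sum: t=0:+1/12 = 1/12; 3j²(3 1 2; 2 -1 -1) = Δ·Π!·Σ² = 2/21  (sign -1)
B: Δ: 2! 4! 0! / 7! → 1/105; sum: t=2:+1/8 = 1/8; 3j²(3 1 2; -1 1 0) = Δ·Π!·Σ² = 2/35  (sign +1)
I_A²/I_B² = (2/21)/(2/35) = 5/3

5/3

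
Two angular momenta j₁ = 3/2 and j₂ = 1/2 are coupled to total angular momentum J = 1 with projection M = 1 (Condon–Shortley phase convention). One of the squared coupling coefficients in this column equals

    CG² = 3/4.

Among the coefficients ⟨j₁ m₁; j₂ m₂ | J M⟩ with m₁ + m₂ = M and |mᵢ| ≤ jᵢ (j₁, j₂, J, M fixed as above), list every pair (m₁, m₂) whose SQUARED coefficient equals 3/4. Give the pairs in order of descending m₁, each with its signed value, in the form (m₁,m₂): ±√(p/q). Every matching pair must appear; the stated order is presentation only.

(3/2,-1/2): +√(3/4)

Admissible pairs with m₁+m₂ = M = 1: (1/2,1/2), (3/2,-1/2)
  (m₁,m₂)=(3/2,-1/2): CG² = 3/4, CG = +√(3/4)   ← matches the target
  (m₁,m₂)=(1/2,1/2): CG² = 1/4, CG = −√(1/4)
Pairs with CG² = 3/4: (3/2,-1/2): +√(3/4)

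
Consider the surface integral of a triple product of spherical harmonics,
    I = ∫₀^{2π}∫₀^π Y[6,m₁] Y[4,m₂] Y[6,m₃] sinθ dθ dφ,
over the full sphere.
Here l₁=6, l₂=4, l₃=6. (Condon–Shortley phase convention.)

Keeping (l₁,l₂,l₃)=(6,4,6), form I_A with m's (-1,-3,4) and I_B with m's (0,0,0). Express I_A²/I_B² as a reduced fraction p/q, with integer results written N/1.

125/84

Same 6,4,6: normalisation and zero-m 3j drop out of the ratio.
A: Δ: 4! 8! 4! / 17! → 1/15315300; sum: t=0:+1/725760 t=1:−1/207360 = -1/290304; 3j²(6 4 6; -1 -3 4) = Δ·Π!·Σ² = 125/7293  (sign -1)
B: Δ: 4! 8! 4! / 17! → 1/15315300; sum: t=0:+1/829440 t=1:−1/25920 t=2:+1/9216 t=3:−1/25920 t=4:+1/829440 = 7/207360; 3j²(6 4 6; 0 0 0) = Δ·Π!·Σ² = 28/2431  (sign +1)
I_A²/I_B² = (125/7293)/(28/2431) = 125/84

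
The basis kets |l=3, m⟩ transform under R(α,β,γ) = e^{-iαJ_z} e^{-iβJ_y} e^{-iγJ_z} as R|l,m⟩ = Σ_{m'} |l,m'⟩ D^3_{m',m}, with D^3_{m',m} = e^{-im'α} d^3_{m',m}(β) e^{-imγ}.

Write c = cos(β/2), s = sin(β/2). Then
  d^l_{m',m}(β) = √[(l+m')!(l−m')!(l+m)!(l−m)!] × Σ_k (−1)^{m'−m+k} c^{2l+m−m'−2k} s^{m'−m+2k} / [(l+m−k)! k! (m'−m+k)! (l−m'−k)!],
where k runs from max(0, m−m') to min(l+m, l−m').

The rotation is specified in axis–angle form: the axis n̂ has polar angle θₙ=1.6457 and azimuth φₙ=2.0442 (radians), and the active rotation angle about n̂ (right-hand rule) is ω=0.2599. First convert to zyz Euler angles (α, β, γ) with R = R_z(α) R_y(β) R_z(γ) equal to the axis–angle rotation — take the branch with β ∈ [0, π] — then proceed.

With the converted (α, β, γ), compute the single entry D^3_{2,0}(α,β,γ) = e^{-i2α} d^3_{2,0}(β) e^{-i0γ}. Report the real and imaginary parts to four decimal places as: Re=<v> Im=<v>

Axis–angle → zyz. n̂ = (sinθₙcosφₙ, sinθₙsinφₙ, cosθₙ) = (-0.454640, +0.887526, -0.074834), ω = 0.2599.
R = I cosω + sinω [n̂]ₓ + (1−cosω) n̂n̂ᵀ gives
  R = [+0.973357, +0.005680, +0.229223; -0.032782, +0.992870, +0.114605; -0.226937, -0.119066, +0.966604]
β = atan2(√(R₁₃²+R₂₃²), R₃₃) = 0.259167; α = atan2(R₂₃, R₁₃) mod 2π = 0.463624; γ = atan2(R₃₂, −R₃₁) mod 2π = 5.800002
D^3_{2,0}(0.4636,0.2592,5.8000) = e^{-i·2·0.4636}·d^3_{2,0}(0.2592)·e^{-i·0·5.8000}. Compute d first:
Half-angle: c=0.991616, s=0.129221. N=√(120·1·6·6)=65.726707
k∈{0,1} keeps every argument non-negative
  k=0: (−1)^2·65.7267/(12)·0.9916^4·0.1292^2 = +0.088430
  k=1: (−1)^3·65.7267/(12)·0.9916^2·0.1292^4 = -0.001502
d^3_{2,0}(0.2592) = +0.088430 -0.001502 = +0.086929
Phases: e^{-i·(2)·0.4636}=+0.600037-0.799972i, e^{-i·(0)·5.8000}=+1.000000+0.000000i ⇒ D=+0.052161-0.069541i

Re=0.0522 Im=-0.0695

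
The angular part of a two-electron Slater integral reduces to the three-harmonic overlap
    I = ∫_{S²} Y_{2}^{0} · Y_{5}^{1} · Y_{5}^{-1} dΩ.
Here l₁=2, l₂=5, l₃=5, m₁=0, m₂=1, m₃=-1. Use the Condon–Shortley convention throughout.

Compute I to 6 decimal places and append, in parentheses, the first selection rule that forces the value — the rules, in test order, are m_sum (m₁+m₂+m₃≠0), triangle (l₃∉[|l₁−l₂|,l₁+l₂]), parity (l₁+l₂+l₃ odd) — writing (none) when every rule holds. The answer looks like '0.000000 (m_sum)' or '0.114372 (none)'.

Checks pass: Σm=0; 12 even; l₃=5∈[3,7].
(2·2+1)(2·5+1)(2·5+1) = 605
Δ: 2! 2! 8! / 13! → 1/38610
sum: t=0:+1/2880 t=1:−1/576 t=2:+1/2880 = -1/960
3j²(2 5 5; 0 0 0) = Δ·Π!·Σ² = 10/429  (sign +1)
sum: t=0:+1/5760 t=1:−1/720 t=2:+1/2304 = -1/1280
3j²(2 5 5; 0 1 -1) = Δ·Π!·Σ² = 27/1430  (sign -1)
combine: 4πI² = 605·10/429·27/1430 = 45/169
take √, sign -1: I = -0.14556534
No selection rule forces the value: the integral is nonzero (none).

-0.145565 (none)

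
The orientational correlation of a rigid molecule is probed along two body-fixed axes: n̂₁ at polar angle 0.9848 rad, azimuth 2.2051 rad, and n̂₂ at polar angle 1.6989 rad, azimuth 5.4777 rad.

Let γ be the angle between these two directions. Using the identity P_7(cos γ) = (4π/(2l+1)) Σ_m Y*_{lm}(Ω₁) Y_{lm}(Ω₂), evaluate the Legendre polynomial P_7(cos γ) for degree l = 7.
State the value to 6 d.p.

Expand P_7 via completeness: Σ_{m} conj(Y_{7,m}) at Ω₁ times Y_{7,m} at Ω₂ —
  m=-7: Y*=-0.134218+0.037473i  Y=+0.377278-0.283718i  product -0.040006+0.052218i
  m=-6: Y*=+0.272510+0.213350i  Y=-0.027354+0.225860i  product -0.055641+0.055713i
  m=-5: Y*=+0.013117-0.438186i  Y=+0.175512+0.214850i  product +0.096446-0.074088i
  m=-4: Y*=-0.157046+0.108453i  Y=-0.252089-0.020299i  product +0.041791-0.024152i
  m=-3: Y*=-0.230425-0.079471i  Y=-0.158402+0.140376i  product +0.047656-0.019758i
  m=-2: Y*=+0.094141+0.301988i  Y=+0.010458-0.260169i  product +0.079552-0.021334i
  m=-1: Y*=-0.071264+0.096862i  Y=-0.128442-0.133709i  product +0.022104-0.002913i
  m=+0: Y*=+0.331955-0.000000i  Y=+0.262070+0.000000i  product +0.086995+0.000000i
  m=+1: Y*=+0.071264+0.096862i  Y=+0.128442-0.133709i  product +0.022104+0.002913i
  m=+2: Y*=+0.094141-0.301988i  Y=+0.010458+0.260169i  product +0.079552+0.021334i
  m=+3: Y*=+0.230425-0.079471i  Y=+0.158402+0.140376i  product +0.047656+0.019758i
  m=+4: Y*=-0.157046-0.108453i  Y=-0.252089+0.020299i  product +0.041791+0.024152i
  m=+5: Y*=-0.013117-0.438186i  Y=-0.175512+0.214850i  product +0.096446+0.074088i
  m=+6: Y*=+0.272510-0.213350i  Y=-0.027354-0.225860i  product -0.055641-0.055713i
  m=+7: Y*=+0.134218+0.037473i  Y=-0.377278-0.283718i  product -0.040006-0.052218i
Total Σ_m = +0.470801+0.000000i. Multiply by 0.837758: +0.394418+0.000000i. P_7(cos γ) = 0.394418

0.394418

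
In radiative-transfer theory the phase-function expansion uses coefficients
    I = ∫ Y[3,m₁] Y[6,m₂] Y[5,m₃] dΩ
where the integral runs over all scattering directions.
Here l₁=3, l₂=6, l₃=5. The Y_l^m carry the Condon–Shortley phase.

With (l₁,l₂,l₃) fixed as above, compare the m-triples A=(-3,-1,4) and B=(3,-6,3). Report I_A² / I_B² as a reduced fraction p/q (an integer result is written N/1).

Same 3,6,5: normalisation and zero-m 3j drop out of the ratio.
A: Δ: 4! 2! 8! / 15! → 1/675675; sum: t=4:+1/241920 = 1/241920; 3j²(3 6 5; -3 -1 4) = Δ·Π!·Σ² = 4/1001  (sign -1)
B: Δ: 4! 2! 8! / 15! → 1/675675; sum: t=0:+1/1935360 = 1/1935360; 3j²(3 6 5; 3 -6 3) = Δ·Π!·Σ² = 1/91  (sign +1)
I_A²/I_B² = (4/1001)/(1/91) = 4/11

4/11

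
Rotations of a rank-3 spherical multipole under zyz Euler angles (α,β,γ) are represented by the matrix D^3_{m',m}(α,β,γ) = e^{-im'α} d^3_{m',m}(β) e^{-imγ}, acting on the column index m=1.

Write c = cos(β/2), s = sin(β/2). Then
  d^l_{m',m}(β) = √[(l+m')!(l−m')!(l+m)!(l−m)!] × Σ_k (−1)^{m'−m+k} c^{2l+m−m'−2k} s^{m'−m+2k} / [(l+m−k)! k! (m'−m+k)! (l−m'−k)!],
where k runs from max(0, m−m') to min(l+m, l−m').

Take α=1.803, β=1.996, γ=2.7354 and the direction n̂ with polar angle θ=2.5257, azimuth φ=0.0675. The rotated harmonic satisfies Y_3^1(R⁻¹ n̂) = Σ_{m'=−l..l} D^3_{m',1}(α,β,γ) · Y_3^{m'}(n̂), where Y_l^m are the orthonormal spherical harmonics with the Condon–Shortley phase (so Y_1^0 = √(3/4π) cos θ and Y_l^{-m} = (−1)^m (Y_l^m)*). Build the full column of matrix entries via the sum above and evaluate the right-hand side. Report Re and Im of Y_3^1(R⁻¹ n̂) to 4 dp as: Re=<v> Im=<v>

Re=-0.2094 Im=0.0475

Need the full column D^3_{m',1} for m'=−3..3 at α=1.8030, β=1.9960, γ=2.7354.
cos(β/2)=0.541984, sin(β/2)=0.840389
d^3_{-3,1}: single k=4 term ⇒ +0.567466;  D = -0.506449+0.255981i
d^3_{-2,1}: k∈[3..4] ⇒ +0.597627 -0.718435 = -0.120808;  D = -0.077845-0.092384i
d^3_{-1,1}: k∈[2..4] ⇒ +0.365644 -1.172152 +0.352275 = -0.454234;  D = -0.270682+0.364774i
d^3_{0,1}: k∈[1..3] ⇒ +0.136146 -0.982002 +0.787006 = -0.058850;  D = +0.054061+0.023252i
d^3_{1,1}: k∈[0..2] ⇒ +0.025347 -0.487525 +0.879114 = +0.416936;  D = -0.072177+0.410641i
d^3_{2,1}: k∈[0..1] ⇒ -0.124283 +0.597627 = +0.473344;  D = +0.472542-0.027540i
d^3_{3,1}: single k=0 term ⇒ +0.236022;  D = -0.067586-0.226138i
Y_3^{m'}(θ=2.5257,φ=0.0675) and Σ D·Y over m':
  (-0.5064+0.2560i)·(+0.0788-0.0162i)  (-0.0778-0.0924i)·(-0.2759+0.0375i)  (-0.2707+0.3648i)·(+0.4343-0.0294i)  (+0.0541+0.0233i)·(-0.1009+0.0000i)  (-0.0722+0.4106i)·(-0.4343-0.0294i)  (+0.4725-0.0275i)·(-0.2759-0.0375i)  (-0.0676-0.2261i)·(-0.0788-0.0162i)
Y_3^1(R⁻¹ n̂) = -0.209445+0.047533i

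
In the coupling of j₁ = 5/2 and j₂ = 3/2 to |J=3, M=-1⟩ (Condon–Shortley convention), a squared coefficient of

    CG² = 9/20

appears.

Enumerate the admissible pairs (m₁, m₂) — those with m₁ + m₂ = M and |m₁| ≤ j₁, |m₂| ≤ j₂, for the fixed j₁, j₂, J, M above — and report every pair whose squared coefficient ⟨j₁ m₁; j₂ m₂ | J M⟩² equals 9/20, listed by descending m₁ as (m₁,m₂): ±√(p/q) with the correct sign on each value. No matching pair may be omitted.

Admissible pairs with m₁+m₂ = M = -1: (-5/2,3/2), (-3/2,1/2), (-1/2,-1/2), (1/2,-3/2)
  (m₁,m₂)=(1/2,-3/2): CG² = 9/20, CG = +√(9/20)   ← matches the target
  (m₁,m₂)=(-1/2,-1/2): CG² = 1/60, CG = +√(1/60)
  (m₁,m₂)=(-3/2,1/2): CG² = 49/120, CG = −√(49/120)
  (m₁,m₂)=(-5/2,3/2): CG² = 1/8, CG = −√(1/8)
Pairs with CG² = 9/20: (1/2,-3/2): +√(9/20)

(1/2,-3/2): +√(9/20)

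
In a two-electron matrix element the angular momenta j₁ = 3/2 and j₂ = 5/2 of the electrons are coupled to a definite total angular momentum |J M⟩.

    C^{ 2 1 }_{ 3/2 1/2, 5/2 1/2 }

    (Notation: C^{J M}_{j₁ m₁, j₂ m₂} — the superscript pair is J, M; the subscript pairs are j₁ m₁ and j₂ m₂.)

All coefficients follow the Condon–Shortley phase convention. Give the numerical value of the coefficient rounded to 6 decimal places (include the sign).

√[5·2!1!3!/7! · 2!1!3!2!3!1!] = √(12/7)
  +(−1)^0/∏(0,2,1,3,0,0)! = 1/12  (running 1/12)
  +(−1)^1/∏(1,1,0,2,1,1)! = -1/2  (running -5/12)
⟨..|..⟩ = √(12/7)·(-5/12) = -0.545545

−√(25/84) ≈ -0.545545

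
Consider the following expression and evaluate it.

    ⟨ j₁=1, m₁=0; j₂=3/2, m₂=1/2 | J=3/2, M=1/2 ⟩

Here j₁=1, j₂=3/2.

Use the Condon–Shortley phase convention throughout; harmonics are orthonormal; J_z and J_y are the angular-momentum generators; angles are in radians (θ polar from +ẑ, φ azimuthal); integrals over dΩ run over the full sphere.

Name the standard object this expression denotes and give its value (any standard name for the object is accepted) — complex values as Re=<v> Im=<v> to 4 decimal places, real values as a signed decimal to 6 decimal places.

This is a Clebsch–Gordan (vector-coupling) coefficient.
j₁+j₂−J=1  J+j₁−j₂=1  J−j₁+j₂=2  j₁+j₂+J+1=5
(j₁±m₁, j₂±m₂, J±M) = (1,1,2,1,2,1)
P² = 4/15
sum k=0..1:
  [0] +1/2 = 1/2
  [1] −1/1 = -1
S = -1/2
C² = P²·S² = 1/15 ; C = -0.258199

Clebsch–Gordan coefficient, −√(1/15) ≈ -0.258199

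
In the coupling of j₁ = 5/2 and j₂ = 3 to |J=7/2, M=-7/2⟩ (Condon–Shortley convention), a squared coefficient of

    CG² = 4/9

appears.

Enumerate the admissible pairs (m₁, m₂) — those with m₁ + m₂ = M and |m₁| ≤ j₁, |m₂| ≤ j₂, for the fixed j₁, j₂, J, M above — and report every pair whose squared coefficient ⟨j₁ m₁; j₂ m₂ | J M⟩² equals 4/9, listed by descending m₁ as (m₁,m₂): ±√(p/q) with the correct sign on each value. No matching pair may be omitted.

Admissible pairs with m₁+m₂ = M = -7/2: (-5/2,-1), (-3/2,-2), (-1/2,-3)
  (m₁,m₂)=(-1/2,-3): CG² = 1/3, CG = +√(1/3)
  (m₁,m₂)=(-3/2,-2): CG² = 4/9, CG = −√(4/9)   ← matches the target
  (m₁,m₂)=(-5/2,-1): CG² = 2/9, CG = +√(2/9)
Pairs with CG² = 4/9: (-3/2,-2): −√(4/9)

(-3/2,-2): −√(4/9)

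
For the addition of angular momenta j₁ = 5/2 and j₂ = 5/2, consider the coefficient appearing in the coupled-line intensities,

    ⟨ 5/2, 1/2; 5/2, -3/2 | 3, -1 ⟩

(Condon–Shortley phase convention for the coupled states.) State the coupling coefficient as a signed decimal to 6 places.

triangle: 2!×3!×3!/9! = 72/362880
(j±m)!: 3!×2!×1!×4!×2!×4! = 13824
prefactor² = (2J+1)×Δ×N² = 96/5
  k=0: +1/(0!×2!×2!×1!×1!×2!) = 1/8
  k=1: −1/(1!×1!×1!×0!×2!×3!) = -1/12
Σ = 1/24  ⇒  CG² = 96/5×(1/24)² = 1/30
CG = +√(1/30) = +0.182574

+0.182574  (= +√(1/30))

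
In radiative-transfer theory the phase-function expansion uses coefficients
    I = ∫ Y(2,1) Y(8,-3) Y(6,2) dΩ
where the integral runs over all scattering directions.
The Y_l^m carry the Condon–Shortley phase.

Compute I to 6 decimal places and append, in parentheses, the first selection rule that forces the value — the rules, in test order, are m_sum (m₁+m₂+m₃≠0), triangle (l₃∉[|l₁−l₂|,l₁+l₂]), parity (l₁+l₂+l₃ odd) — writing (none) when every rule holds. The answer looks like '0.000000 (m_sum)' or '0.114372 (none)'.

Rules hold: Σm=0, L=16 even, 6≤6≤10.
N = 5·17·13 = 1105
Δ = 4!·0!·12!/17! = 1/30940
Racah Σ t=2..2: t=2:+1/2073600 = 1/2073600
⇒ 3j(2 8 6; 0 0 0)² = 28/1105, sgn +1
Racah Σ t=1..1: t=1:−1/5806080 = -1/5806080
⇒ 3j(2 8 6; 1 -3 2)² = 165/6188, sgn -1
4πI² = N·(3j₀)²·(3jₘ)² = 165/221
I = -1·√(0.746606/4π) = -0.24374791
No selection rule forces the value: the integral is nonzero (none).

-0.243748 (none)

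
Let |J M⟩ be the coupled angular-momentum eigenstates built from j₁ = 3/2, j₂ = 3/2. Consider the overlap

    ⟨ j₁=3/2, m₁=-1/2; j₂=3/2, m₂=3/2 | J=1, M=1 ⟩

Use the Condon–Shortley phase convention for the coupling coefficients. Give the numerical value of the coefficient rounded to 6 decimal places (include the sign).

√[3·2!1!1!/5! · 1!2!3!0!2!0!] = √(6/5)
  +(−1)^2/∏(2,0,0,1,1,0)! = 1/2  (running 1/2)
⟨..|..⟩ = √(6/5)·(1/2) = +0.547723

+√(3/10) = +0.547723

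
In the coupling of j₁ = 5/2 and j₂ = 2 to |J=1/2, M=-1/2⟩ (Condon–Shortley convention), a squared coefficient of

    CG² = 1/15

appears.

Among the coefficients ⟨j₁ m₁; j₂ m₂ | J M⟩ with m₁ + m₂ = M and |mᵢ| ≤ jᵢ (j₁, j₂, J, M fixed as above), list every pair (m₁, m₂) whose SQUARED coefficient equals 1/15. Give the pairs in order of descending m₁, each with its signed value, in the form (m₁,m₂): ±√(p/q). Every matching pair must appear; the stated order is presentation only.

(3/2,-2): +√(1/15)

Admissible pairs with m₁+m₂ = M = -1/2: (-5/2,2), (-3/2,1), (-1/2,0), (1/2,-1), (3/2,-2)
  (m₁,m₂)=(3/2,-2): CG² = 1/15, CG = +√(1/15)   ← matches the target
  (m₁,m₂)=(1/2,-1): CG² = 2/15, CG = −√(2/15)
  (m₁,m₂)=(-1/2,0): CG² = 1/5, CG = +√(1/5)
  (m₁,m₂)=(-3/2,1): CG² = 4/15, CG = −√(4/15)
  (m₁,m₂)=(-5/2,2): CG² = 1/3, CG = +√(1/3)
Pairs with CG² = 1/15: (3/2,-2): +√(1/15)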